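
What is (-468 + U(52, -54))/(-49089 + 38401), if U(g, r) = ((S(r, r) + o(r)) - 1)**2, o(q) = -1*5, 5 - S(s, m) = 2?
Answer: 459/10688 ≈ 0.042945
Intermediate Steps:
S(s, m) = 3 (S(s, m) = 5 - 1*2 = 5 - 2 = 3)
o(q) = -5
U(g, r) = 9 (U(g, r) = ((3 - 5) - 1)**2 = (-2 - 1)**2 = (-3)**2 = 9)
(-468 + U(52, -54))/(-49089 + 38401) = (-468 + 9)/(-49089 + 38401) = -459/(-10688) = -459*(-1/10688) = 459/10688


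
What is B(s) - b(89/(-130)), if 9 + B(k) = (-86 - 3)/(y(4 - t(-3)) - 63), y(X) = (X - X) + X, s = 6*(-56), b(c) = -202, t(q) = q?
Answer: 10897/56 ≈ 194.59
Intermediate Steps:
s = -336
y(X) = X (y(X) = 0 + X = X)
B(k) = -415/56 (B(k) = -9 + (-86 - 3)/((4 - 1*(-3)) - 63) = -9 - 89/((4 + 3) - 63) = -9 - 89/(7 - 63) = -9 - 89/(-56) = -9 - 89*(-1/56) = -9 + 89/56 = -415/56)
B(s) - b(89/(-130)) = -415/56 - 1*(-202) = -415/56 + 202 = 10897/56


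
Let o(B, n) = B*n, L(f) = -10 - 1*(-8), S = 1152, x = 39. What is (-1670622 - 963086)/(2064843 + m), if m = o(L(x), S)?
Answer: -2633708/2062539 ≈ -1.2769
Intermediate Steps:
L(f) = -2 (L(f) = -10 + 8 = -2)
m = -2304 (m = -2*1152 = -2304)
(-1670622 - 963086)/(2064843 + m) = (-1670622 - 963086)/(2064843 - 2304) = -2633708/2062539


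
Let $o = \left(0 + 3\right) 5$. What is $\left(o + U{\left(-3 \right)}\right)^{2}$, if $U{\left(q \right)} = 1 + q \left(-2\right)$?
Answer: $484$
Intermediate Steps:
$U{\left(q \right)} = 1 - 2 q$
$o = 15$ ($o = 3 \cdot 5 = 15$)
$\left(o + U{\left(-3 \right)}\right)^{2} = \left(15 + \left(1 - -6\right)\right)^{2} = \left(15 + \left(1 + 6\right)\right)^{2} = \left(15 + 7\right)^{2} = 22^{2} = 484$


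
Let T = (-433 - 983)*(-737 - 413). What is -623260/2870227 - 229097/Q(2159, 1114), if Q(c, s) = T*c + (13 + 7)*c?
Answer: -2191889377617819/10091025775843060 ≈ -0.21721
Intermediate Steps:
T = 1628400 (T = -1416*(-1150) = 1628400)
Q(c, s) = 1628420*c (Q(c, s) = 1628400*c + (13 + 7)*c = 1628400*c + 20*c = 1628420*c)
-623260/2870227 - 229097/Q(2159, 1114) = -623260/2870227 - 229097/(1628420*2159) = -623260*1/2870227 - 229097/3515758780 = -623260/2870227 - 229097*1/3515758780 = -623260/2870227 - 229097/3515758780 = -2191889377617819/10091025775843060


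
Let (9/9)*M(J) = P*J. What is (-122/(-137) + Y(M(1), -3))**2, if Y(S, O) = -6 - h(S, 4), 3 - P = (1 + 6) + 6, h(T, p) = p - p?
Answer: 490000/18769 ≈ 26.107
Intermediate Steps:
h(T, p) = 0
P = -10 (P = 3 - ((1 + 6) + 6) = 3 - (7 + 6) = 3 - 1*13 = 3 - 13 = -10)
M(J) = -10*J
Y(S, O) = -6 (Y(S, O) = -6 - 1*0 = -6 + 0 = -6)
(-122/(-137) + Y(M(1), -3))**2 = (-122/(-137) - 6)**2 = (-122*(-1/137) - 6)**2 = (122/137 - 6)**2 = (-700/137)**2 = 490000/18769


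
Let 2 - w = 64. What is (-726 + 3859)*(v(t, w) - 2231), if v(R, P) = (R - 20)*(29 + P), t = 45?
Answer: -9574448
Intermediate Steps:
w = -62 (w = 2 - 1*64 = 2 - 64 = -62)
v(R, P) = (-20 + R)*(29 + P)
(-726 + 3859)*(v(t, w) - 2231) = (-726 + 3859)*((-580 - 20*(-62) + 29*45 - 62*45) - 2231) = 3133*((-580 + 1240 + 1305 - 2790) - 2231) = 3133*(-825 - 2231) = 3133*(-3056) = -9574448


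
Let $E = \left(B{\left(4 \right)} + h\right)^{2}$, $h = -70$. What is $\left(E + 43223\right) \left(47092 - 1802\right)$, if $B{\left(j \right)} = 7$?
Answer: $2137325680$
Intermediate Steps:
$E = 3969$ ($E = \left(7 - 70\right)^{2} = \left(-63\right)^{2} = 3969$)
$\left(E + 43223\right) \left(47092 - 1802\right) = \left(3969 + 43223\right) \left(47092 - 1802\right) = 47192 \cdot 45290 = 2137325680$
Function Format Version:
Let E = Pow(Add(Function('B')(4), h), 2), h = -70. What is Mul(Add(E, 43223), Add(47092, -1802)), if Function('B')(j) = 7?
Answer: 2137325680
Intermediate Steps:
E = 3969 (E = Pow(Add(7, -70), 2) = Pow(-63, 2) = 3969)
Mul(Add(E, 43223), Add(47092, -1802)) = Mul(Add(3969, 43223), Add(47092, -1802)) = Mul(47192, 45290) = 2137325680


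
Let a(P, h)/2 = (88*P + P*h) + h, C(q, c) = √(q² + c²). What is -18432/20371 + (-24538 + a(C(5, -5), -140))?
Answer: -505585910/20371 - 520*√2 ≈ -25554.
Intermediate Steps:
C(q, c) = √(c² + q²)
a(P, h) = 2*h + 176*P + 2*P*h (a(P, h) = 2*((88*P + P*h) + h) = 2*(h + 88*P + P*h) = 2*h + 176*P + 2*P*h)
-18432/20371 + (-24538 + a(C(5, -5), -140)) = -18432/20371 + (-24538 + (2*(-140) + 176*√((-5)² + 5²) + 2*√((-5)² + 5²)*(-140))) = -18432*1/20371 + (-24538 + (-280 + 176*√(25 + 25) + 2*√(25 + 25)*(-140))) = -18432/20371 + (-24538 + (-280 + 176*√50 + 2*√50*(-140))) = -18432/20371 + (-24538 + (-280 + 176*(5*√2) + 2*(5*√2)*(-140))) = -18432/20371 + (-24538 + (-280 + 880*√2 - 1400*√2)) = -18432/20371 + (-24538 + (-280 - 520*√2)) = -18432/20371 + (-24818 - 520*√2) = -505585910/20371 - 520*√2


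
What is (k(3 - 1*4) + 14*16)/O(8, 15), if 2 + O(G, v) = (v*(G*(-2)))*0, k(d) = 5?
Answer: -229/2 ≈ -114.50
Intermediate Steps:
O(G, v) = -2 (O(G, v) = -2 + (v*(G*(-2)))*0 = -2 + (v*(-2*G))*0 = -2 - 2*G*v*0 = -2 + 0 = -2)
(k(3 - 1*4) + 14*16)/O(8, 15) = (5 + 14*16)/(-2) = (5 + 224)*(-1/2) = 229*(-1/2) = -229/2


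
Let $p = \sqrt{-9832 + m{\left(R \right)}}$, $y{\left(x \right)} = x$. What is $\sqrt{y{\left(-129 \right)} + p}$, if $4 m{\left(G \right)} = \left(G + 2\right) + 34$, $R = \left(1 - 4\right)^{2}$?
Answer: $\frac{\sqrt{-516 + 2 i \sqrt{39283}}}{2} \approx 4.1031 + 12.076 i$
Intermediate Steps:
$R = 9$ ($R = \left(-3\right)^{2} = 9$)
$m{\left(G \right)} = 9 + \frac{G}{4}$ ($m{\left(G \right)} = \frac{\left(G + 2\right) + 34}{4} = \frac{\left(2 + G\right) + 34}{4} = \frac{36 + G}{4} = 9 + \frac{G}{4}$)
$p = \frac{i \sqrt{39283}}{2}$ ($p = \sqrt{-9832 + \left(9 + \frac{1}{4} \cdot 9\right)} = \sqrt{-9832 + \left(9 + \frac{9}{4}\right)} = \sqrt{-9832 + \frac{45}{4}} = \sqrt{- \frac{39283}{4}} = \frac{i \sqrt{39283}}{2} \approx 99.1 i$)
$\sqrt{y{\left(-129 \right)} + p} = \sqrt{-129 + \frac{i \sqrt{39283}}{2}}$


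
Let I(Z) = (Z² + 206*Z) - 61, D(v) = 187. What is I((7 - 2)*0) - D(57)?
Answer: -248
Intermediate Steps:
I(Z) = -61 + Z² + 206*Z
I((7 - 2)*0) - D(57) = (-61 + ((7 - 2)*0)² + 206*((7 - 2)*0)) - 1*187 = (-61 + (5*0)² + 206*(5*0)) - 187 = (-61 + 0² + 206*0) - 187 = (-61 + 0 + 0) - 187 = -61 - 187 = -248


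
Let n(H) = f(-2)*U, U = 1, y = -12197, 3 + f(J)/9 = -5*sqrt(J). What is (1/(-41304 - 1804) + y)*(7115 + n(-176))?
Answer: -931696826844/10777 + 23660472465*I*sqrt(2)/43108 ≈ -8.6452e+7 + 7.7621e+5*I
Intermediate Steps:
f(J) = -27 - 45*sqrt(J) (f(J) = -27 + 9*(-5*sqrt(J)) = -27 - 45*sqrt(J))
n(H) = -27 - 45*I*sqrt(2) (n(H) = (-27 - 45*I*sqrt(2))*1 = -27 - 45*I*sqrt(2))
(1/(-41304 - 1804) + y)*(7115 + n(-176)) = (1/(-41304 - 1804) - 12197)*(7115 + (-27 - 45*I*sqrt(2))) = (1/(-43108) - 12197)*(7088 - 45*I*sqrt(2)) = (-1/43108 - 12197)*(7088 - 45*I*sqrt(2)) = -525788277*(7088 - 45*I*sqrt(2))/43108 = -931696826844/10777 + 23660472465*I*sqrt(2)/43108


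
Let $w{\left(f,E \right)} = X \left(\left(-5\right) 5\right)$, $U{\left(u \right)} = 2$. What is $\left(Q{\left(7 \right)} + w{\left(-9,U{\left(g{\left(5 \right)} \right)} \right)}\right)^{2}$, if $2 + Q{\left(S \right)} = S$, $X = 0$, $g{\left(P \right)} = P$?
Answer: $25$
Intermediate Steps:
$Q{\left(S \right)} = -2 + S$
$w{\left(f,E \right)} = 0$ ($w{\left(f,E \right)} = 0 \left(\left(-5\right) 5\right) = 0 \left(-25\right) = 0$)
$\left(Q{\left(7 \right)} + w{\left(-9,U{\left(g{\left(5 \right)} \right)} \right)}\right)^{2} = \left(\left(-2 + 7\right) + 0\right)^{2} = \left(5 + 0\right)^{2} = 5^{2} = 25$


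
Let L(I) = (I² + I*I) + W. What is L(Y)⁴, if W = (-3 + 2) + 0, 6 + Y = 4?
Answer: 2401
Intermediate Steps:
Y = -2 (Y = -6 + 4 = -2)
W = -1 (W = -1 + 0 = -1)
L(I) = -1 + 2*I² (L(I) = (I² + I*I) - 1 = (I² + I²) - 1 = 2*I² - 1 = -1 + 2*I²)
L(Y)⁴ = (-1 + 2*(-2)²)⁴ = (-1 + 2*4)⁴ = (-1 + 8)⁴ = 7⁴ = 2401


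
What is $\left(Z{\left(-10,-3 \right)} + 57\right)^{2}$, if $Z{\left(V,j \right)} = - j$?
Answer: $3600$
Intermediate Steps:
$\left(Z{\left(-10,-3 \right)} + 57\right)^{2} = \left(\left(-1\right) \left(-3\right) + 57\right)^{2} = \left(3 + 57\right)^{2} = 60^{2} = 3600$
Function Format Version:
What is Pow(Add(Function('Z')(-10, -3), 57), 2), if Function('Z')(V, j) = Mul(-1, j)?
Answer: 3600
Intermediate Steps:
Pow(Add(Function('Z')(-10, -3), 57), 2) = Pow(Add(Mul(-1, -3), 57), 2) = Pow(Add(3, 57), 2) = Pow(60, 2) = 3600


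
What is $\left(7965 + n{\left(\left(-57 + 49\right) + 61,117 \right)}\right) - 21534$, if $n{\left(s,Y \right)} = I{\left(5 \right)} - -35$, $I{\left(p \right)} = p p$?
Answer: $-13509$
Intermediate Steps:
$I{\left(p \right)} = p^{2}$
$n{\left(s,Y \right)} = 60$ ($n{\left(s,Y \right)} = 5^{2} - -35 = 25 + 35 = 60$)
$\left(7965 + n{\left(\left(-57 + 49\right) + 61,117 \right)}\right) - 21534 = \left(7965 + 60\right) - 21534 = 8025 - 21534 = -13509$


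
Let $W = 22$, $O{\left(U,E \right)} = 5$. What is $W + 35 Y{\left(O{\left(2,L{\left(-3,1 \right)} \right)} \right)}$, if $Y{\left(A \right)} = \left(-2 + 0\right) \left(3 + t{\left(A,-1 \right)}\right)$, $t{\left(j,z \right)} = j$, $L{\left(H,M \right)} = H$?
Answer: $-538$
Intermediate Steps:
$Y{\left(A \right)} = -6 - 2 A$ ($Y{\left(A \right)} = \left(-2 + 0\right) \left(3 + A\right) = - 2 \left(3 + A\right) = -6 - 2 A$)
$W + 35 Y{\left(O{\left(2,L{\left(-3,1 \right)} \right)} \right)} = 22 + 35 \left(-6 - 10\right) = 22 + 35 \left(-16\right) = 22 - 560 = -538$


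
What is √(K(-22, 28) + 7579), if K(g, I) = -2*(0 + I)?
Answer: √7523 ≈ 86.735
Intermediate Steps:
K(g, I) = -2*I
√(K(-22, 28) + 7579) = √(-2*28 + 7579) = √(-56 + 7579) = √7523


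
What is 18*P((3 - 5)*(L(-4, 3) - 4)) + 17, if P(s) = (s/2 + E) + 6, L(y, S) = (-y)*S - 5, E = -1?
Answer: 53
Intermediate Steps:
L(y, S) = -5 - S*y (L(y, S) = -S*y - 5 = -5 - S*y)
P(s) = 5 + s/2 (P(s) = (s/2 - 1) + 6 = (-1 + s/2) + 6 = 5 + s/2)
18*P((3 - 5)*(L(-4, 3) - 4)) + 17 = 18*(5 + ((3 - 5)*((-5 - 1*3*(-4)) - 4))/2) + 17 = 18*(5 + (-2*((-5 + 12) - 4))/2) + 17 = 18*(5 + (-2*(7 - 4))/2) + 17 = 18*(5 + (-2*3)/2) + 17 = 18*(5 + (1/2)*(-6)) + 17 = 18*(5 - 3) + 17 = 18*2 + 17 = 36 + 17 = 53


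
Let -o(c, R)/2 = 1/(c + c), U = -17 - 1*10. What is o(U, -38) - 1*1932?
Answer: -52163/27 ≈ -1932.0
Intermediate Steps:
U = -27 (U = -17 - 10 = -27)
o(c, R) = -1/c (o(c, R) = -2/(c + c) = -2*1/(2*c) = -1/c)
o(U, -38) - 1*1932 = -1/(-27) - 1*1932 = -1*(-1/27) - 1932 = 1/27 - 1932 = -52163/27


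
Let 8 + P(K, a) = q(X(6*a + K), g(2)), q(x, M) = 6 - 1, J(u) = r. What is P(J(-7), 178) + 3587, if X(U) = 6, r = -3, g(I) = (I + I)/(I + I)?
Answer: 3584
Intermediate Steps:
g(I) = 1 (g(I) = (2*I)/((2*I)) = (2*I)*(1/(2*I)) = 1)
J(u) = -3
q(x, M) = 5
P(K, a) = -3 (P(K, a) = -8 + 5 = -3)
P(J(-7), 178) + 3587 = -3 + 3587 = 3584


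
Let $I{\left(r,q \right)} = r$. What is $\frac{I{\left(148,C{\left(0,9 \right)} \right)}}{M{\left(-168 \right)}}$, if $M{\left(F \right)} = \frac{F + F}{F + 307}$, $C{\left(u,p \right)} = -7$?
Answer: $- \frac{5143}{84} \approx -61.226$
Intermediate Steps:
$M{\left(F \right)} = \frac{2 F}{307 + F}$
$\frac{I{\left(148,C{\left(0,9 \right)} \right)}}{M{\left(-168 \right)}} = \frac{148}{2 \left(-168\right) \frac{1}{307 - 168}} = \frac{148}{2 \left(-168\right) \frac{1}{139}} = \frac{148}{- \frac{336}{139}} = 148 \left(- \frac{139}{336}\right) = - \frac{5143}{84}$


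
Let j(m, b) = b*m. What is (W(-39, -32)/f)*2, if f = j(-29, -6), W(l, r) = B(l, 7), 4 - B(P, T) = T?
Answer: -1/29 ≈ -0.034483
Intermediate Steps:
B(P, T) = 4 - T
W(l, r) = -3 (W(l, r) = 4 - 1*7 = 4 - 7 = -3)
f = 174 (f = -6*(-29) = 174)
(W(-39, -32)/f)*2 = -3/174*2 = -3*1/174*2 = -1/58*2 = -1/29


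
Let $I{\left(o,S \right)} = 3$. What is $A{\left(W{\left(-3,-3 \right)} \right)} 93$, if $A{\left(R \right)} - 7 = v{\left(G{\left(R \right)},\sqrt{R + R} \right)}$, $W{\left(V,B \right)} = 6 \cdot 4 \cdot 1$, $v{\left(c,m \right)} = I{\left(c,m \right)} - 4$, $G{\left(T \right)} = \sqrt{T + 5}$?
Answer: $558$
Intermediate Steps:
$G{\left(T \right)} = \sqrt{5 + T}$
$v{\left(c,m \right)} = -1$ ($v{\left(c,m \right)} = 3 - 4 = -1$)
$W{\left(V,B \right)} = 24$ ($W{\left(V,B \right)} = 24 \cdot 1 = 24$)
$A{\left(R \right)} = 6$ ($A{\left(R \right)} = 7 - 1 = 6$)
$A{\left(W{\left(-3,-3 \right)} \right)} 93 = 6 \cdot 93 = 558$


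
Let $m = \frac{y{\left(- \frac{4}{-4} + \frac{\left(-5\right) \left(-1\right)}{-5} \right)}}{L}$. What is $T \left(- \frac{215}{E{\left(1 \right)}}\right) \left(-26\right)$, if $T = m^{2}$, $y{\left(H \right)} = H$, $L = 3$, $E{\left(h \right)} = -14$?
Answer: $0$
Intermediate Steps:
$m = 0$ ($m = \frac{- \frac{4}{-4} + \frac{\left(-5\right) \left(-1\right)}{-5}}{3} = \left(\left(-4\right) \left(- \frac{1}{4}\right) + 5 \left(- \frac{1}{5}\right)\right) \frac{1}{3} = \left(1 - 1\right) \frac{1}{3} = 0 \cdot \frac{1}{3} = 0$)
$T = 0$ ($T = 0^{2} = 0$)
$T \left(- \frac{215}{E{\left(1 \right)}}\right) \left(-26\right) = 0 \left(- \frac{215}{-14}\right) \left(-26\right) = 0 \left(\left(-215\right) \left(- \frac{1}{14}\right)\right) \left(-26\right) = 0 \cdot \frac{215}{14} \left(-26\right) = 0 \left(-26\right) = 0$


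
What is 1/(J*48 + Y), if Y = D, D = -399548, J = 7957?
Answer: -1/17612 ≈ -5.6779e-5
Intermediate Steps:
Y = -399548
1/(J*48 + Y) = 1/(7957*48 - 399548) = 1/(381936 - 399548) = 1/(-17612) = -1/17612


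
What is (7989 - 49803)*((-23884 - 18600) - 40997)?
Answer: 3490674534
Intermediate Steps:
(7989 - 49803)*((-23884 - 18600) - 40997) = -41814*(-42484 - 40997) = -41814*(-83481) = 3490674534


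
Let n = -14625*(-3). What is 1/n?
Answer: 1/43875 ≈ 2.2792e-5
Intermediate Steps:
n = 43875
1/n = 1/43875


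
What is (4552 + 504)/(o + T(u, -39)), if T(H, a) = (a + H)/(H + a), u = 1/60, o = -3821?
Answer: -1264/955 ≈ -1.3236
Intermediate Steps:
u = 1/60 ≈ 0.016667
T(H, a) = 1 (T(H, a) = (H + a)/(H + a) = 1)
(4552 + 504)/(o + T(u, -39)) = (4552 + 504)/(-3821 + 1) = 5056/(-3820) = 5056*(-1/3820) = -1264/955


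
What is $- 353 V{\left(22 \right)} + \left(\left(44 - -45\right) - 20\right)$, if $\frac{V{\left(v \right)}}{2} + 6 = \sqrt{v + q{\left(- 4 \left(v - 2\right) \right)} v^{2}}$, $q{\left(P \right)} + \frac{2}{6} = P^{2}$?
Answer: $4305 - \frac{706 \sqrt{27877146}}{3} \approx -1.2382 \cdot 10^{6}$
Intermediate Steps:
$q{\left(P \right)} = - \frac{1}{3} + P^{2}$
$V{\left(v \right)} = -12 + 2 \sqrt{v + v^{2} \left(- \frac{1}{3} + \left(8 - 4 v\right)^{2}\right)}$ ($V{\left(v \right)} = -12 + 2 \sqrt{v + \left(- \frac{1}{3} + \left(- 4 \left(v - 2\right)\right)^{2}\right) v^{2}} = -12 + 2 \sqrt{v + \left(- \frac{1}{3} + \left(- 4 \left(-2 + v\right)\right)^{2}\right) v^{2}} = -12 + 2 \sqrt{v + \left(- \frac{1}{3} + \left(8 - 4 v\right)^{2}\right) v^{2}} = -12 + 2 \sqrt{v + v^{2} \left(- \frac{1}{3} + \left(8 - 4 v\right)^{2}\right)}$)
$- 353 V{\left(22 \right)} + \left(\left(44 - -45\right) - 20\right) = - 353 \left(-12 + \frac{2 \sqrt{3} \sqrt{22 \left(3 + 22 \left(-1 + 48 \left(-2 + 22\right)^{2}\right)\right)}}{3}\right) + \left(\left(44 - -45\right) - 20\right) = - 353 \left(-12 + \frac{2 \sqrt{3} \sqrt{22 \left(3 + 22 \left(-1 + 48 \cdot 20^{2}\right)\right)}}{3}\right) + \left(\left(44 + 45\right) - 20\right) = - 353 \left(-12 + \frac{2 \sqrt{3} \sqrt{22 \left(3 + 22 \left(-1 + 48 \cdot 400\right)\right)}}{3}\right) + \left(89 - 20\right) = - 353 \left(-12 + \frac{2 \sqrt{3} \sqrt{22 \left(3 + 22 \left(-1 + 19200\right)\right)}}{3}\right) + 69 = - 353 \left(-12 + \frac{2 \sqrt{3} \sqrt{22 \left(3 + 22 \cdot 19199\right)}}{3}\right) + 69 = - 353 \left(-12 + \frac{2 \sqrt{3} \sqrt{22 \left(3 + 422378\right)}}{3}\right) + 69 = - 353 \left(-12 + \frac{2 \sqrt{3} \sqrt{22 \cdot 422381}}{3}\right) + 69 = - 353 \left(-12 + \frac{2 \sqrt{3} \sqrt{9292382}}{3}\right) + 69 = - 353 \left(-12 + \frac{2 \sqrt{27877146}}{3}\right) + 69 = \left(4236 - \frac{706 \sqrt{27877146}}{3}\right) + 69 = 4305 - \frac{706 \sqrt{27877146}}{3}$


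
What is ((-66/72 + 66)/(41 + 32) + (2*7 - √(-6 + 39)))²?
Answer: 195495433/767376 - 13045*√33/438 ≈ 83.667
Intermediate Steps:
((-66/72 + 66)/(41 + 32) + (2*7 - √(-6 + 39)))² = ((-66*1/72 + 66)/73 + (14 - √33))² = ((-11/12 + 66)*(1/73) + (14 - √33))² = ((781/12)*(1/73) + (14 - √33))² = (781/876 + (14 - √33))² = (13045/876 - √33)²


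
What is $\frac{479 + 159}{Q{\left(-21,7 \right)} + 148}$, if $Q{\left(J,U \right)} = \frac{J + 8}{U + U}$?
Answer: $\frac{308}{71} \approx 4.338$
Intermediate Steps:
$Q{\left(J,U \right)} = \frac{8 + J}{2 U}$
$\frac{479 + 159}{Q{\left(-21,7 \right)} + 148} = \frac{479 + 159}{\frac{8 - 21}{2 \cdot 7} + 148} = \frac{638}{\frac{1}{2} \cdot \frac{1}{7} \left(-13\right) + 148} = \frac{638}{- \frac{13}{14} + 148} = \frac{638}{\frac{2059}{14}} = 638 \cdot \frac{14}{2059} = \frac{308}{71}$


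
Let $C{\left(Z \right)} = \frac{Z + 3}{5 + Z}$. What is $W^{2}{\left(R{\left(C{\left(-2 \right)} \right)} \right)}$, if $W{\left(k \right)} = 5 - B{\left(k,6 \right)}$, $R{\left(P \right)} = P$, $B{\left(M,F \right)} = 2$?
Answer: $9$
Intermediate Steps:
$C{\left(Z \right)} = \frac{3 + Z}{5 + Z}$
$W{\left(k \right)} = 3$ ($W{\left(k \right)} = 5 - 2 = 3$)
$W^{2}{\left(R{\left(C{\left(-2 \right)} \right)} \right)} = 3^{2} = 9$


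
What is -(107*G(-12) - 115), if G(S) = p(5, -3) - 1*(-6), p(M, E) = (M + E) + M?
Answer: -1276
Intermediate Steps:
p(M, E) = E + 2*M (p(M, E) = (E + M) + M = E + 2*M)
G(S) = 13 (G(S) = (-3 + 2*5) - 1*(-6) = (-3 + 10) + 6 = 7 + 6 = 13)
-(107*G(-12) - 115) = -(107*13 - 115) = -(1391 - 115) = -1*1276 = -1276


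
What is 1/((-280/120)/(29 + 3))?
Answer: -96/7 ≈ -13.714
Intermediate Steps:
1/((-280/120)/(29 + 3)) = 1/(-280*1/120/32) = 1/(-7/3*1/32) = 1/(-7/96) = -96/7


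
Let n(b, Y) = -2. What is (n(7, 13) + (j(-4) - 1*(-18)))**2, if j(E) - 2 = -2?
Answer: 256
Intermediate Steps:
j(E) = 0 (j(E) = 2 - 2 = 0)
(n(7, 13) + (j(-4) - 1*(-18)))**2 = (-2 + (0 - 1*(-18)))**2 = (-2 + (0 + 18))**2 = (-2 + 18)**2 = 16**2 = 256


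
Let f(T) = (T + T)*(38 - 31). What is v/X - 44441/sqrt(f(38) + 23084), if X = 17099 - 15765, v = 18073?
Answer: 18073/1334 - 44441*sqrt(41)/984 ≈ -275.64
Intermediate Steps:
f(T) = 14*T (f(T) = (2*T)*7 = 14*T)
X = 1334
v/X - 44441/sqrt(f(38) + 23084) = 18073/1334 - 44441/sqrt(14*38 + 23084) = 18073*(1/1334) - 44441/sqrt(532 + 23084) = 18073/1334 - 44441*sqrt(41)/984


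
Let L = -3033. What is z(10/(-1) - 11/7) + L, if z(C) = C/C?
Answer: -3032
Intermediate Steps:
z(C) = 1
z(10/(-1) - 11/7) + L = 1 - 3033 = -3032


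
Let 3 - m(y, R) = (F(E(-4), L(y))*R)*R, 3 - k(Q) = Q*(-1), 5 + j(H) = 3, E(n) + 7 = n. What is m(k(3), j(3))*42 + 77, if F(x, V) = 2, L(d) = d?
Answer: -133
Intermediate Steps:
E(n) = -7 + n
j(H) = -2 (j(H) = -5 + 3 = -2)
k(Q) = 3 + Q (k(Q) = 3 - Q*(-1) = 3 - (-1)*Q = 3 + Q)
m(y, R) = 3 - 2*R**2 (m(y, R) = 3 - 2*R*R = 3 - 2*R**2)
m(k(3), j(3))*42 + 77 = (3 - 2*(-2)**2)*42 + 77 = (3 - 2*4)*42 + 77 = (3 - 8)*42 + 77 = -5*42 + 77 = -210 + 77 = -133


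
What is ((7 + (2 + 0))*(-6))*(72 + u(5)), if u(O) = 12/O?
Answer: -20088/5 ≈ -4017.6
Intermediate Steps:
((7 + (2 + 0))*(-6))*(72 + u(5)) = ((7 + (2 + 0))*(-6))*(72 + 12/5) = ((7 + 2)*(-6))*(72 + 12*(⅕)) = (9*(-6))*(72 + 12/5) = -54*372/5 = -20088/5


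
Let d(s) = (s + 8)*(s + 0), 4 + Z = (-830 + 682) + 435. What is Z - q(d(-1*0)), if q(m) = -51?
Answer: 334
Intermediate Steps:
Z = 283 (Z = -4 + ((-830 + 682) + 435) = -4 + (-148 + 435) = -4 + 287 = 283)
d(s) = s*(8 + s) (d(s) = (8 + s)*s = s*(8 + s))
Z - q(d(-1*0)) = 283 - 1*(-51) = 283 + 51 = 334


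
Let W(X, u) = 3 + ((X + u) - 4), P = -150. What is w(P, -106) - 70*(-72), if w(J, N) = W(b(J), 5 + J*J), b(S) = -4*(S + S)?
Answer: 28744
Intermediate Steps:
b(S) = -8*S
W(X, u) = -1 + X + u (W(X, u) = 3 + (-4 + X + u) = -1 + X + u)
w(J, N) = 4 + J² - 8*J (w(J, N) = -1 - 8*J + (5 + J*J) = -1 - 8*J + (5 + J²) = 4 + J² - 8*J)
w(P, -106) - 70*(-72) = (4 + (-150)² - 8*(-150)) - 70*(-72) = (4 + 22500 + 1200) + 5040 = 23704 + 5040 = 28744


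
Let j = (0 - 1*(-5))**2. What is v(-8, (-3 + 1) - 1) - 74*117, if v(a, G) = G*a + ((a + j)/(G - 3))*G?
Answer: -17251/2 ≈ -8625.5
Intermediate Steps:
j = 25 (j = (0 + 5)**2 = 5**2 = 25)
v(a, G) = G*a + G*(25 + a)/(-3 + G) (v(a, G) = G*a + ((a + 25)/(G - 3))*G = G*a + ((25 + a)/(-3 + G))*G = G*a + G*(25 + a)/(-3 + G))
v(-8, (-3 + 1) - 1) - 74*117 = ((-3 + 1) - 1)*(25 - 2*(-8) + ((-3 + 1) - 1)*(-8))/(-3 + ((-3 + 1) - 1)) - 74*117 = (-2 - 1)*(25 + 16 + (-2 - 1)*(-8))/(-3 + (-2 - 1)) - 8658 = -3*(25 + 16 - 3*(-8))/(-3 - 3) - 8658 = -3*(25 + 16 + 24)/(-6) - 8658 = -3*(-1/6)*65 - 8658 = 65/2 - 8658 = -17251/2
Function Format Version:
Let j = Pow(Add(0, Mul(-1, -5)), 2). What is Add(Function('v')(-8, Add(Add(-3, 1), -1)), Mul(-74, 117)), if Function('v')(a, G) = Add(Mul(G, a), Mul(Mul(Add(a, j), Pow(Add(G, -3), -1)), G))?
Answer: Rational(-17251, 2) ≈ -8625.5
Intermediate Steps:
j = 25 (j = Pow(Add(0, 5), 2) = Pow(5, 2) = 25)
Function('v')(a, G) = Add(Mul(G, a), Mul(G, Pow(Add(-3, G), -1), Add(25, a))) (Function('v')(a, G) = Add(Mul(G, a), Mul(Mul(Add(a, 25), Pow(Add(G, -3), -1)), G)) = Add(Mul(G, a), Mul(Mul(Add(25, a), Pow(Add(-3, G), -1)), G)) = Add(Mul(G, a), Mul(Mul(Pow(Add(-3, G), -1), Add(25, a)), G)) = Add(Mul(G, a), Mul(G, Pow(Add(-3, G), -1), Add(25, a))))
Add(Function('v')(-8, Add(Add(-3, 1), -1)), Mul(-74, 117)) = Add(Mul(Add(Add(-3, 1), -1), Pow(Add(-3, Add(Add(-3, 1), -1)), -1), Add(25, Mul(-2, -8), Mul(Add(Add(-3, 1), -1), -8))), Mul(-74, 117)) = Add(Mul(Add(-2, -1), Pow(Add(-3, Add(-2, -1)), -1), Add(25, 16, Mul(Add(-2, -1), -8))), -8658) = Add(Mul(-3, Pow(Add(-3, -3), -1), Add(25, 16, Mul(-3, -8))), -8658) = Add(Mul(-3, Pow(-6, -1), Add(25, 16, 24)), -8658) = Add(Mul(-3, Rational(-1, 6), 65), -8658) = Add(Rational(65, 2), -8658) = Rational(-17251, 2)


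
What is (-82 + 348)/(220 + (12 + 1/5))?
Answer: 1330/1161 ≈ 1.1456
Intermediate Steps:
(-82 + 348)/(220 + (12 + 1/5)) = 266/(220 + (12 + (1/5)*1)) = 266/(220 + (12 + 1/5)) = 266/(220 + 61/5) = 266/(1161/5) = 266*(5/1161) = 1330/1161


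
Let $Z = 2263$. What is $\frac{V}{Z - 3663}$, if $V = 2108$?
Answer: $- \frac{527}{350} \approx -1.5057$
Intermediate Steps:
$\frac{V}{Z - 3663} = \frac{2108}{2263 - 3663} = \frac{2108}{-1400} = 2108 \left(- \frac{1}{1400}\right) = - \frac{527}{350}$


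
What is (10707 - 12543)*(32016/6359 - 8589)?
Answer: 100218858660/6359 ≈ 1.5760e+7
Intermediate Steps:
(10707 - 12543)*(32016/6359 - 8589) = -1836*(32016*(1/6359) - 8589) = -1836*(32016/6359 - 8589) = -1836*(-54585435/6359) = 100218858660/6359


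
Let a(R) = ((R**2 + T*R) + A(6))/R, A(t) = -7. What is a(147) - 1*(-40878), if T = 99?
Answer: 863603/21 ≈ 41124.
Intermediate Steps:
a(R) = (-7 + R**2 + 99*R)/R (a(R) = ((R**2 + 99*R) - 7)/R = (-7 + R**2 + 99*R)/R)
a(147) - 1*(-40878) = (99 + 147 - 7/147) - 1*(-40878) = (99 + 147 - 7*1/147) + 40878 = (99 + 147 - 1/21) + 40878 = 5165/21 + 40878 = 863603/21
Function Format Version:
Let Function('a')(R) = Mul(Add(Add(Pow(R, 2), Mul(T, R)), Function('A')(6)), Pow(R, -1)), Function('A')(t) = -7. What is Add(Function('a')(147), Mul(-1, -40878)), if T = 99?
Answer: Rational(863603, 21) ≈ 41124.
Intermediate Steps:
Function('a')(R) = Mul(Pow(R, -1), Add(-7, Pow(R, 2), Mul(99, R))) (Function('a')(R) = Mul(Add(Add(Pow(R, 2), Mul(99, R)), -7), Pow(R, -1)) = Mul(Add(-7, Pow(R, 2), Mul(99, R)), Pow(R, -1)) = Mul(Pow(R, -1), Add(-7, Pow(R, 2), Mul(99, R))))
Add(Function('a')(147), Mul(-1, -40878)) = Add(Add(99, 147, Mul(-7, Pow(147, -1))), Mul(-1, -40878)) = Add(Add(99, 147, Mul(-7, Rational(1, 147))), 40878) = Add(Add(99, 147, Rational(-1, 21)), 40878) = Add(Rational(5165, 21), 40878) = Rational(863603, 21)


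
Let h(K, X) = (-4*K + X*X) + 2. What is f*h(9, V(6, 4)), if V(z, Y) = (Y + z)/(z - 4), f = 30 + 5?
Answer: -315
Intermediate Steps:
f = 35
V(z, Y) = (Y + z)/(-4 + z)
h(K, X) = 2 + X² - 4*K (h(K, X) = (-4*K + X²) + 2 = (X² - 4*K) + 2 = 2 + X² - 4*K)
f*h(9, V(6, 4)) = 35*(2 + ((4 + 6)/(-4 + 6))² - 4*9) = 35*(2 + (10/2)² - 36) = 35*(2 + ((½)*10)² - 36) = 35*(2 + 5² - 36) = 35*(2 + 25 - 36) = 35*(-9) = -315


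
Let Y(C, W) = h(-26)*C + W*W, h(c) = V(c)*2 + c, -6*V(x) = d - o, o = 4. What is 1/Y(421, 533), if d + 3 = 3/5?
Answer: 15/4110617 ≈ 3.6491e-6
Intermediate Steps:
d = -12/5 (d = -3 + 3/5 = -3 + 3*(⅕) = -3 + ⅗ = -12/5 ≈ -2.4000)
V(x) = 16/15 (V(x) = -(-12/5 - 1*4)/6 = -(-12/5 - 4)/6 = -⅙*(-32/5) = 16/15)
h(c) = 32/15 + c (h(c) = (16/15)*2 + c = 32/15 + c)
Y(C, W) = W² - 358*C/15 (Y(C, W) = (32/15 - 26)*C + W*W = -358*C/15 + W² = W² - 358*C/15)
1/Y(421, 533) = 1/(533² - 358/15*421) = 1/(284089 - 150718/15) = 1/(4110617/15) = 15/4110617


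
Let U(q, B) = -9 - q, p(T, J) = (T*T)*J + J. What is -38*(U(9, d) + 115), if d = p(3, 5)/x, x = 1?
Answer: -3686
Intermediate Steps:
p(T, J) = J + J*T² (p(T, J) = T²*J + J = J*T² + J = J + J*T²)
d = 50 (d = (5*(1 + 3²))/1 = (5*(1 + 9))*1 = (5*10)*1 = 50*1 = 50)
-38*(U(9, d) + 115) = -38*((-9 - 1*9) + 115) = -38*((-9 - 9) + 115) = -38*(-18 + 115) = -38*97 = -3686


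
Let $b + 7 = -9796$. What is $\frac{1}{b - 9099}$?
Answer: $- \frac{1}{18902} \approx -5.2904 \cdot 10^{-5}$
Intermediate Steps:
$b = -9803$ ($b = -7 - 9796 = -9803$)
$\frac{1}{b - 9099} = \frac{1}{-9803 - 9099} = \frac{1}{-18902} = - \frac{1}{18902}$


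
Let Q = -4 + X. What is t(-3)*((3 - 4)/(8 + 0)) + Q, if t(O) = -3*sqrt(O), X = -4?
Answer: -8 + 3*I*sqrt(3)/8 ≈ -8.0 + 0.64952*I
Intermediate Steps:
Q = -8 (Q = -4 - 4 = -8)
t(-3)*((3 - 4)/(8 + 0)) + Q = (-3*I*sqrt(3))*((3 - 4)/(8 + 0)) - 8 = (-3*I*sqrt(3))*(-1/8) - 8 = (-3*I*sqrt(3))*(-1*1/8) - 8 = -3*I*sqrt(3)*(-1/8) - 8 = 3*I*sqrt(3)/8 - 8 = -8 + 3*I*sqrt(3)/8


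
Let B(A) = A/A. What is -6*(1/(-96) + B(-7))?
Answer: -95/16 ≈ -5.9375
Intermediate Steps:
B(A) = 1
-6*(1/(-96) + B(-7)) = -6*(1/(-96) + 1) = -6*(-1/96 + 1) = -6*95/96 = -95/16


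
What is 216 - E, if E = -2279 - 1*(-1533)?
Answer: 962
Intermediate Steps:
E = -746 (E = -2279 + 1533 = -746)
216 - E = 216 - 1*(-746) = 216 + 746 = 962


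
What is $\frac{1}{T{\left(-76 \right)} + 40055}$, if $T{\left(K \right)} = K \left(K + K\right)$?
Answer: $\frac{1}{51607} \approx 1.9377 \cdot 10^{-5}$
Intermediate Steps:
$T{\left(K \right)} = 2 K^{2}$ ($T{\left(K \right)} = K 2 K = 2 K^{2}$)
$\frac{1}{T{\left(-76 \right)} + 40055} = \frac{1}{2 \left(-76\right)^{2} + 40055} = \frac{1}{2 \cdot 5776 + 40055} = \frac{1}{11552 + 40055} = \frac{1}{51607}$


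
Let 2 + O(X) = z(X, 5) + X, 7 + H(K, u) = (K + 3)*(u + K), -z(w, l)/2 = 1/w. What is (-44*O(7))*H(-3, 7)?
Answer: 1452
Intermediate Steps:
z(w, l) = -2/w
H(K, u) = -7 + (3 + K)*(K + u) (H(K, u) = -7 + (K + 3)*(u + K) = -7 + (3 + K)*(K + u))
O(X) = -2 + X - 2/X (O(X) = -2 + (-2/X + X) = -2 + (X - 2/X) = -2 + X - 2/X)
(-44*O(7))*H(-3, 7) = (-44*(-2 + 7 - 2/7))*(-7 + (-3)² + 3*(-3) + 3*7 - 3*7) = (-44*(-2 + 7 - 2*⅐))*(-7 + 9 - 9 + 21 - 21) = -44*(-2 + 7 - 2/7)*(-7) = -44*33/7*(-7) = -1452/7*(-7) = 1452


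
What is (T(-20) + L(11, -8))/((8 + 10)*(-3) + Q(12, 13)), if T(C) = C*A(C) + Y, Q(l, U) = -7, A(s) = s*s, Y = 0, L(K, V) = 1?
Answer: 7999/61 ≈ 131.13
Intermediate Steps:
A(s) = s²
T(C) = C³ (T(C) = C*C² + 0 = C³ + 0 = C³)
(T(-20) + L(11, -8))/((8 + 10)*(-3) + Q(12, 13)) = ((-20)³ + 1)/((8 + 10)*(-3) - 7) = (-8000 + 1)/(18*(-3) - 7) = -7999/(-54 - 7) = -7999/(-61) = -7999*(-1/61) = 7999/61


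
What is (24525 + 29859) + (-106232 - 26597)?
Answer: -78445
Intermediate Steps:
(24525 + 29859) + (-106232 - 26597) = 54384 - 132829 = -78445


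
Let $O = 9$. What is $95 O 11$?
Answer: $9405$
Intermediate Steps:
$95 O 11 = 95 \cdot 9 \cdot 11 = 95 \cdot 99 = 9405$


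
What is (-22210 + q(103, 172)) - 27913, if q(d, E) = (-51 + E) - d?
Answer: -50105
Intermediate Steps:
q(d, E) = -51 + E - d
(-22210 + q(103, 172)) - 27913 = (-22210 + (-51 + 172 - 1*103)) - 27913 = (-22210 + (-51 + 172 - 103)) - 27913 = (-22210 + 18) - 27913 = -22192 - 27913 = -50105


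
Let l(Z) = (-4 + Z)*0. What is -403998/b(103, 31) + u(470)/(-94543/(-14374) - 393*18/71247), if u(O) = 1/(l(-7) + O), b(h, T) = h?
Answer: -209950001013968461/53527126162075 ≈ -3922.3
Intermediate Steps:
l(Z) = 0
u(O) = 1/O (u(O) = 1/(0 + O) = 1/O)
-403998/b(103, 31) + u(470)/(-94543/(-14374) - 393*18/71247) = -403998/103 + 1/(470*(-94543/(-14374) - 393*18/71247)) = -403998*1/103 + 1/(470*(-94543*(-1/14374) - 7074*1/71247)) = -403998/103 + 1/(470*(94543/14374 - 2358/23749)) = -403998/103 + 1/(470*(2211407815/341368126)) = -403998/103 + (1/470)*(341368126/2211407815) = -403998/103 + 170684063/519680836525 = -209950001013968461/53527126162075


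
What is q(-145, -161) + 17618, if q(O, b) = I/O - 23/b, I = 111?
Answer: 17881638/1015 ≈ 17617.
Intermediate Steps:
q(O, b) = -23/b + 111/O (q(O, b) = 111/O - 23/b = -23/b + 111/O)
q(-145, -161) + 17618 = (-23/(-161) + 111/(-145)) + 17618 = (-23*(-1/161) + 111*(-1/145)) + 17618 = (⅐ - 111/145) + 17618 = -632/1015 + 17618 = 17881638/1015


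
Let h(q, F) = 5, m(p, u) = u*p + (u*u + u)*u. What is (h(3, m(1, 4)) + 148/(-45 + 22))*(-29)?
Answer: 957/23 ≈ 41.609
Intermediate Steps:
m(p, u) = p*u + u*(u + u**2) (m(p, u) = p*u + (u**2 + u)*u = p*u + (u + u**2)*u = p*u + u*(u + u**2))
(h(3, m(1, 4)) + 148/(-45 + 22))*(-29) = (5 + 148/(-45 + 22))*(-29) = (5 + 148/(-23))*(-29) = (5 + 148*(-1/23))*(-29) = (5 - 148/23)*(-29) = -33/23*(-29) = 957/23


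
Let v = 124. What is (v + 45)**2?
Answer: 28561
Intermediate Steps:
(v + 45)**2 = (124 + 45)**2 = 169**2 = 28561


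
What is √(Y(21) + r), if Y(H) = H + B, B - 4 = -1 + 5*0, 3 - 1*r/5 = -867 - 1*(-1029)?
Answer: I*√771 ≈ 27.767*I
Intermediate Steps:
r = -795 (r = 15 - 5*(-867 - 1*(-1029)) = 15 - 5*(-867 + 1029) = 15 - 5*162 = 15 - 810 = -795)
B = 3 (B = 4 + (-1 + 5*0) = 4 + (-1 + 0) = 4 - 1 = 3)
Y(H) = 3 + H (Y(H) = H + 3 = 3 + H)
√(Y(21) + r) = √((3 + 21) - 795) = √(24 - 795) = √(-771) = I*√771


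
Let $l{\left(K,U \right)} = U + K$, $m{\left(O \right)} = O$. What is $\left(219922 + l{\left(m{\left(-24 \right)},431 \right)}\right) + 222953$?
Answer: $443282$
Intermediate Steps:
$l{\left(K,U \right)} = K + U$
$\left(219922 + l{\left(m{\left(-24 \right)},431 \right)}\right) + 222953 = \left(219922 + \left(-24 + 431\right)\right) + 222953 = \left(219922 + 407\right) + 222953 = 220329 + 222953 = 443282$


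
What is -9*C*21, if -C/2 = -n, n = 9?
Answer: -3402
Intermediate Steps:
C = 18 (C = -(-2)*9 = -2*(-9) = 18)
-9*C*21 = -9*18*21 = -162*21 = -3402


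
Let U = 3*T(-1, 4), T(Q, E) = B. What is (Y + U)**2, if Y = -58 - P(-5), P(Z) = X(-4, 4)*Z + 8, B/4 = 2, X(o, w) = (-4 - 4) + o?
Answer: 10404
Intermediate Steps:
X(o, w) = -8 + o
B = 8 (B = 4*2 = 8)
T(Q, E) = 8
P(Z) = 8 - 12*Z (P(Z) = (-8 - 4)*Z + 8 = -12*Z + 8 = 8 - 12*Z)
U = 24 (U = 3*8 = 24)
Y = -126 (Y = -58 - (8 - 12*(-5)) = -58 - (8 + 60) = -58 - 1*68 = -58 - 68 = -126)
(Y + U)**2 = (-126 + 24)**2 = (-102)**2 = 10404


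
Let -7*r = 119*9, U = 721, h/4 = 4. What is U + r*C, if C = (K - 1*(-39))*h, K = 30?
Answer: -168191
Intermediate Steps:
h = 16 (h = 4*4 = 16)
r = -153 (r = -17*9 = -⅐*1071 = -153)
C = 1104 (C = (30 - 1*(-39))*16 = (30 + 39)*16 = 69*16 = 1104)
U + r*C = 721 - 153*1104 = 721 - 168912 = -168191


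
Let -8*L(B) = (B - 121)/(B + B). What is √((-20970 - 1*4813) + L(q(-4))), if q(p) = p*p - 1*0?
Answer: I*√6600343/16 ≈ 160.57*I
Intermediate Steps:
q(p) = p² (q(p) = p² + 0 = p²)
L(B) = -(-121 + B)/(16*B) (L(B) = -(B - 121)/(8*(B + B)) = -(-121 + B)/(8*(2*B)) = -(-121 + B)*1/(2*B)/8 = -(-121 + B)/(16*B))
√((-20970 - 1*4813) + L(q(-4))) = √((-20970 - 1*4813) + (121 - 1*(-4)²)/(16*((-4)²))) = √((-20970 - 4813) + (1/16)*(121 - 1*16)/16) = √(-25783 + (1/16)*(1/16)*(121 - 16)) = √(-25783 + (1/16)*(1/16)*105) = √(-25783 + 105/256) = √(-6600343/256) = I*√6600343/16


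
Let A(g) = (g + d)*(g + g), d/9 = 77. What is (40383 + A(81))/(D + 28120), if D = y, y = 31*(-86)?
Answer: 165771/25454 ≈ 6.5126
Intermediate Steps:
d = 693 (d = 9*77 = 693)
y = -2666
A(g) = 2*g*(693 + g) (A(g) = (g + 693)*(g + g) = (693 + g)*(2*g) = 2*g*(693 + g))
D = -2666
(40383 + A(81))/(D + 28120) = (40383 + 2*81*(693 + 81))/(-2666 + 28120) = (40383 + 2*81*774)/25454 = (40383 + 125388)*(1/25454) = 165771*(1/25454) = 165771/25454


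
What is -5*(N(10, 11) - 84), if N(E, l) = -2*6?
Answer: 480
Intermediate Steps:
N(E, l) = -12
-5*(N(10, 11) - 84) = -5*(-12 - 84) = -5*(-96) = 480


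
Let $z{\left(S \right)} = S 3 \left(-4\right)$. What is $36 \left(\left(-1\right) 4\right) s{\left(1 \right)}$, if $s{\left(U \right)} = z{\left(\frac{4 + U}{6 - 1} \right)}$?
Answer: $1728$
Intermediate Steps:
$z{\left(S \right)} = - 12 S$ ($z{\left(S \right)} = 3 S \left(-4\right) = - 12 S$)
$s{\left(U \right)} = - \frac{48}{5} - \frac{12 U}{5}$ ($s{\left(U \right)} = - 12 \frac{4 + U}{6 - 1} = - 12 \frac{4 + U}{5} = - 12 \left(4 + U\right) \frac{1}{5} = - 12 \left(\frac{4}{5} + \frac{U}{5}\right) = - \frac{48}{5} - \frac{12 U}{5}$)
$36 \left(\left(-1\right) 4\right) s{\left(1 \right)} = 36 \left(\left(-1\right) 4\right) \left(- \frac{48}{5} - \frac{12}{5}\right) = 36 \left(-4\right) \left(- \frac{48}{5} - \frac{12}{5}\right) = \left(-144\right) \left(-12\right) = 1728$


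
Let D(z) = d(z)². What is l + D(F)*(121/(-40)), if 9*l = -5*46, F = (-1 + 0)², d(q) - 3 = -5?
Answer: -3389/90 ≈ -37.656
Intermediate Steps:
d(q) = -2 (d(q) = 3 - 5 = -2)
F = 1 (F = (-1)² = 1)
D(z) = 4 (D(z) = (-2)² = 4)
l = -230/9 (l = (-5*46)/9 = (⅑)*(-230) = -230/9 ≈ -25.556)
l + D(F)*(121/(-40)) = -230/9 + 4*(121/(-40)) = -230/9 + 4*(121*(-1/40)) = -230/9 + 4*(-121/40) = -230/9 - 121/10 = -3389/90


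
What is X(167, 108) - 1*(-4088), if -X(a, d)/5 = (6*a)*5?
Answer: -20962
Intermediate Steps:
X(a, d) = -150*a (X(a, d) = -5*6*a*5 = -150*a)
X(167, 108) - 1*(-4088) = -150*167 - 1*(-4088) = -25050 + 4088 = -20962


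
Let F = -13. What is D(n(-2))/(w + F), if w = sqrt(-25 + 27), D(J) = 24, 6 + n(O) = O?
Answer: -312/167 - 24*sqrt(2)/167 ≈ -2.0715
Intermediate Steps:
n(O) = -6 + O
w = sqrt(2) ≈ 1.4142
D(n(-2))/(w + F) = 24/(sqrt(2) - 13) = 24/(-13 + sqrt(2))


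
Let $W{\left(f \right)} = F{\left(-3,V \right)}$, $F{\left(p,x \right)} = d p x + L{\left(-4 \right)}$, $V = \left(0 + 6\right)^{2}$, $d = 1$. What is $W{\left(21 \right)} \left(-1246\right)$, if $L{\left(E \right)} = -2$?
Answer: $137060$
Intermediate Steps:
$V = 36$ ($V = 6^{2} = 36$)
$F{\left(p,x \right)} = -2 + p x$ ($F{\left(p,x \right)} = 1 p x - 2 = p x - 2 = -2 + p x$)
$W{\left(f \right)} = -110$ ($W{\left(f \right)} = -2 - 108 = -110$)
$W{\left(21 \right)} \left(-1246\right) = \left(-110\right) \left(-1246\right) = 137060$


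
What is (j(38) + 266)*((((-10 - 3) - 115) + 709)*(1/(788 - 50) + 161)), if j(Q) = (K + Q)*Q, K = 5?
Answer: 65582147050/369 ≈ 1.7773e+8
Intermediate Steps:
j(Q) = Q*(5 + Q) (j(Q) = (5 + Q)*Q = Q*(5 + Q))
(j(38) + 266)*((((-10 - 3) - 115) + 709)*(1/(788 - 50) + 161)) = (38*(5 + 38) + 266)*((((-10 - 3) - 115) + 709)*(1/(788 - 50) + 161)) = (38*43 + 266)*(((-13 - 115) + 709)*(1/738 + 161)) = (1634 + 266)*((-128 + 709)*(1/738 + 161)) = 1900*(581*(118819/738)) = 1900*(69033839/738) = 65582147050/369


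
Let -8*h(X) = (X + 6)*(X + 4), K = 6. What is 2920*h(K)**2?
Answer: 657000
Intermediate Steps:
h(X) = -(4 + X)*(6 + X)/8 (h(X) = -(X + 6)*(X + 4)/8 = -(6 + X)*(4 + X)/8 = -(4 + X)*(6 + X)/8)
2920*h(K)**2 = 2920*(-3 - 5/4*6 - 1/8*6**2)**2 = 2920*(-3 - 15/2 - 1/8*36)**2 = 2920*(-3 - 15/2 - 9/2)**2 = 2920*(-15)**2 = 2920*225 = 657000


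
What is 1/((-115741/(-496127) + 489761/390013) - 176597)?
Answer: -193495979651/34170521394277367 ≈ -5.6627e-6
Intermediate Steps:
1/((-115741/(-496127) + 489761/390013) - 176597) = 1/((-115741*(-1/496127) + 489761*(1/390013)) - 176597) = 1/((115741/496127 + 489761/390013) - 176597) = 1/(288124150280/193495979651 - 176597) = 1/(-34170521394277367/193495979651) = -193495979651/34170521394277367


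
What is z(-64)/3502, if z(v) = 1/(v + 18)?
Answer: -1/161092 ≈ -6.2076e-6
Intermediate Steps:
z(v) = 1/(18 + v)
z(-64)/3502 = 1/((18 - 64)*3502) = (1/3502)/(-46) = -1/46*1/3502 = -1/161092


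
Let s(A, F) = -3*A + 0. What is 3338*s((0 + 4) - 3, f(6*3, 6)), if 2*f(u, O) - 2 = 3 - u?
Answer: -10014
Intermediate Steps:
f(u, O) = 5/2 - u/2 (f(u, O) = 1 + (3 - u)/2 = 1 + (3/2 - u/2) = 5/2 - u/2)
s(A, F) = -3*A
3338*s((0 + 4) - 3, f(6*3, 6)) = 3338*(-3*((0 + 4) - 3)) = 3338*(-3*(4 - 3)) = 3338*(-3*1) = 3338*(-3) = -10014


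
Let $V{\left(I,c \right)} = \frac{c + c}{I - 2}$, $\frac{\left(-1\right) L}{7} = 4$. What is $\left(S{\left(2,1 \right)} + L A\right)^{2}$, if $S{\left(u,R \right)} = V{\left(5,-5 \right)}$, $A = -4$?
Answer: $\frac{106276}{9} \approx 11808.0$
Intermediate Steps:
$L = -28$ ($L = \left(-7\right) 4 = -28$)
$V{\left(I,c \right)} = \frac{2 c}{-2 + I}$
$S{\left(u,R \right)} = - \frac{10}{3}$ ($S{\left(u,R \right)} = 2 \left(-5\right) \frac{1}{-2 + 5} = 2 \left(-5\right) \frac{1}{3} = - \frac{10}{3}$)
$\left(S{\left(2,1 \right)} + L A\right)^{2} = \left(- \frac{10}{3} - -112\right)^{2} = \left(- \frac{10}{3} + 112\right)^{2} = \left(\frac{326}{3}\right)^{2} = \frac{106276}{9}$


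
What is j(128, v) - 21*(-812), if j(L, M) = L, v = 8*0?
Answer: 17180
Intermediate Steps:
v = 0
j(128, v) - 21*(-812) = 128 - 21*(-812) = 128 + 17052 = 17180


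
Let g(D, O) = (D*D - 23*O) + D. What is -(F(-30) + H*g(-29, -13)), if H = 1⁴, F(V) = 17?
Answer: -1128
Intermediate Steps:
g(D, O) = D + D² - 23*O (g(D, O) = (D² - 23*O) + D = D + D² - 23*O)
H = 1
-(F(-30) + H*g(-29, -13)) = -(17 + 1*(-29 + (-29)² - 23*(-13))) = -(17 + 1*(-29 + 841 + 299)) = -(17 + 1*1111) = -(17 + 1111) = -1*1128 = -1128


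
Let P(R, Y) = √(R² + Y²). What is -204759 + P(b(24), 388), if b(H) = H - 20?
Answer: -204759 + 4*√9410 ≈ -2.0437e+5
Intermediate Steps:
b(H) = -20 + H
-204759 + P(b(24), 388) = -204759 + √((-20 + 24)² + 388²) = -204759 + √(4² + 150544) = -204759 + √(16 + 150544) = -204759 + √150560 = -204759 + 4*√9410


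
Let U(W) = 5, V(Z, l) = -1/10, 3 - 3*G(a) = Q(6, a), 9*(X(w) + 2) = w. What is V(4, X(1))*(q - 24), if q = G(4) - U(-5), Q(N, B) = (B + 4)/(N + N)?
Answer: 127/45 ≈ 2.8222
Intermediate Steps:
X(w) = -2 + w/9
Q(N, B) = (4 + B)/(2*N) (Q(N, B) = (4 + B)/((2*N)) = (4 + B)*(1/(2*N)) = (4 + B)/(2*N))
G(a) = 8/9 - a/36 (G(a) = 1 - (4 + a)/(6*6) = 1 - (⅓ + a/12)/3 = 1 + (-⅑ - a/36) = 8/9 - a/36)
V(Z, l) = -⅒ (V(Z, l) = -1*⅒ = -⅒)
q = -38/9 (q = (8/9 - 1/36*4) - 1*5 = (8/9 - ⅑) - 5 = 7/9 - 5 = -38/9 ≈ -4.2222)
V(4, X(1))*(q - 24) = -(-38/9 - 24)/10 = -⅒*(-254/9) = 127/45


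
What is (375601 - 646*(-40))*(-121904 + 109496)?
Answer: -4981079928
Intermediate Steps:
(375601 - 646*(-40))*(-121904 + 109496) = (375601 + 25840)*(-12408) = 401441*(-12408) = -4981079928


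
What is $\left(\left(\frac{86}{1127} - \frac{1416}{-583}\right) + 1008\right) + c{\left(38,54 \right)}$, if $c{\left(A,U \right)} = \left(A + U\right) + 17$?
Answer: $\frac{735560767}{657041} \approx 1119.5$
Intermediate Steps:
$c{\left(A,U \right)} = 17 + A + U$
$\left(\left(\frac{86}{1127} - \frac{1416}{-583}\right) + 1008\right) + c{\left(38,54 \right)} = \left(\left(\frac{86}{1127} - \frac{1416}{-583}\right) + 1008\right) + \left(17 + 38 + 54\right) = \left(\left(86 \cdot \frac{1}{1127} - - \frac{1416}{583}\right) + 1008\right) + 109 = \left(\left(\frac{86}{1127} + \frac{1416}{583}\right) + 1008\right) + 109 = \left(\frac{1645970}{657041} + 1008\right) + 109 = \frac{663943298}{657041} + 109 = \frac{735560767}{657041}$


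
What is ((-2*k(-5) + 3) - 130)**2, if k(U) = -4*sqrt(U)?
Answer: 15809 - 2032*I*sqrt(5) ≈ 15809.0 - 4543.7*I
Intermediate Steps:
((-2*k(-5) + 3) - 130)**2 = ((-(-8)*sqrt(-5) + 3) - 130)**2 = ((-(-8)*I*sqrt(5) + 3) - 130)**2 = ((8*I*sqrt(5) + 3) - 130)**2 = ((3 + 8*I*sqrt(5)) - 130)**2 = (-127 + 8*I*sqrt(5))**2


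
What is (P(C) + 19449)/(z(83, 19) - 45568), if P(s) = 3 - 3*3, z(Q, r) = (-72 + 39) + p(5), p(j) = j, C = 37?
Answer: -19443/45596 ≈ -0.42642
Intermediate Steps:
z(Q, r) = -28 (z(Q, r) = (-72 + 39) + 5 = -33 + 5 = -28)
P(s) = -6 (P(s) = 3 - 9 = -6)
(P(C) + 19449)/(z(83, 19) - 45568) = (-6 + 19449)/(-28 - 45568) = 19443/(-45596) = 19443*(-1/45596) = -19443/45596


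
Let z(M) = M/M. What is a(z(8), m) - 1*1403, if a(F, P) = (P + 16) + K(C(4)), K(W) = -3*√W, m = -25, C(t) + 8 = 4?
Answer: -1412 - 6*I ≈ -1412.0 - 6.0*I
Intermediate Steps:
z(M) = 1
C(t) = -4 (C(t) = -8 + 4 = -4)
a(F, P) = 16 + P - 6*I (a(F, P) = (P + 16) - 6*I = (16 + P) - 6*I = 16 + P - 6*I)
a(z(8), m) - 1*1403 = (16 - 25 - 6*I) - 1*1403 = (-9 - 6*I) - 1403 = -1412 - 6*I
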